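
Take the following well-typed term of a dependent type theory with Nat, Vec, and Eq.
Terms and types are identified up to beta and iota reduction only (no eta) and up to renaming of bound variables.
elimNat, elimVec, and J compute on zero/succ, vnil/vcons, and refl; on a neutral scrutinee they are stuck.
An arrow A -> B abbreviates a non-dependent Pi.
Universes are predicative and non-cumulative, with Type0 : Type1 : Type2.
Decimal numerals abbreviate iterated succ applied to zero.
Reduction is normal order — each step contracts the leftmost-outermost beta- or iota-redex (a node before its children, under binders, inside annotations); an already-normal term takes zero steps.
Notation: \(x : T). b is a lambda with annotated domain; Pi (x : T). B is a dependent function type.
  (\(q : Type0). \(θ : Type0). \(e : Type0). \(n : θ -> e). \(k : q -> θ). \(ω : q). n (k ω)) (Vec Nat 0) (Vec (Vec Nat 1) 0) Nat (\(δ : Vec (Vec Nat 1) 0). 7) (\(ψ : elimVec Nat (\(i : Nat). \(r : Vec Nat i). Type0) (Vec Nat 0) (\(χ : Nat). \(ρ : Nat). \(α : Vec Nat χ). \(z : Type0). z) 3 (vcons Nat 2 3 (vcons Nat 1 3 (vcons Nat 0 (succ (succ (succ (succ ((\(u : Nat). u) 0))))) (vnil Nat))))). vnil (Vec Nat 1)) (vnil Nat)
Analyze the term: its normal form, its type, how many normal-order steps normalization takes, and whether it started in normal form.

reduced normal form:
  7
type:
  Nat
normal-order step count: 7
term was already normal: no
first redex: a beta-redex


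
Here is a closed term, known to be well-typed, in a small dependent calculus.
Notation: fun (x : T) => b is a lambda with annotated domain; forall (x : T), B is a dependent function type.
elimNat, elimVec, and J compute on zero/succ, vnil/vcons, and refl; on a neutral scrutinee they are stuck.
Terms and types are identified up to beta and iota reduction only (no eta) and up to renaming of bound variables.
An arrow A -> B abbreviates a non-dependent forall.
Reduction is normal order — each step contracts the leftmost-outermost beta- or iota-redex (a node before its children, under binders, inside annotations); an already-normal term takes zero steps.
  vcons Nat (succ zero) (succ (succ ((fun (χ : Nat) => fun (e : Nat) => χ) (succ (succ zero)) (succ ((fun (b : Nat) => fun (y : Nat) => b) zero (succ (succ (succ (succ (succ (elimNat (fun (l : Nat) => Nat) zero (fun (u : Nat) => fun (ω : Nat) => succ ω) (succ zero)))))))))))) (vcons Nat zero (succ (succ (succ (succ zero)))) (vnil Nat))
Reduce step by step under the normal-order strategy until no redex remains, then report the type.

normal-order reduction sequence:
  vcons Nat (succ zero) (succ (succ ((fun (χ : Nat) => fun (e : Nat) => χ) (succ (succ zero)) (succ ((fun (b : Nat) => fun (y : Nat) => b) zero (succ (succ (succ (succ (succ (elimNat (fun (l : Nat) => Nat) zero (fun (u : Nat) => fun (ω : Nat) => succ ω) (succ zero)))))))))))) (vcons Nat zero (succ (succ (succ (succ zero)))) (vnil Nat))
  ~> vcons Nat (succ zero) (succ (succ ((fun (χ : Nat) => succ (succ zero)) (succ ((fun (e : Nat) => fun (b : Nat) => e) zero (succ (succ (succ (succ (succ (elimNat (fun (y : Nat) => Nat) zero (fun (l : Nat) => fun (u : Nat) => succ u) (succ zero)))))))))))) (vcons Nat zero (succ (succ (succ (succ zero)))) (vnil Nat))
  ~> vcons Nat (succ zero) (succ (succ (succ (succ zero)))) (vcons Nat zero (succ (succ (succ (succ zero)))) (vnil Nat))
the term's type:
  Vec Nat (succ (succ zero))


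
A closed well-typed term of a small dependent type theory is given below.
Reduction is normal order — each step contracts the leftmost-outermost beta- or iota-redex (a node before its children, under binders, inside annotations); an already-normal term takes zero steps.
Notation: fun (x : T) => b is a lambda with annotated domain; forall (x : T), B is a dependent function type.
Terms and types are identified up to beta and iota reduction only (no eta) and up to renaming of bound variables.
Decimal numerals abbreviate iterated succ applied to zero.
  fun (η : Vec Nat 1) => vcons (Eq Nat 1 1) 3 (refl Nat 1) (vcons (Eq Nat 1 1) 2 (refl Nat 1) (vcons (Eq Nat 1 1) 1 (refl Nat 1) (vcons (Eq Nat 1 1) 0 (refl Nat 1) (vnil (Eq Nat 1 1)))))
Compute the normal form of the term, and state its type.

resulting normal form:
  fun (η : Vec Nat 1) => vcons (Eq Nat 1 1) 3 (refl Nat 1) (vcons (Eq Nat 1 1) 2 (refl Nat 1) (vcons (Eq Nat 1 1) 1 (refl Nat 1) (vcons (Eq Nat 1 1) 0 (refl Nat 1) (vnil (Eq Nat 1 1)))))
type:
  forall (η : Vec Nat 1), Vec (Eq Nat 1 1) 4
observation: the term is already in normal form.


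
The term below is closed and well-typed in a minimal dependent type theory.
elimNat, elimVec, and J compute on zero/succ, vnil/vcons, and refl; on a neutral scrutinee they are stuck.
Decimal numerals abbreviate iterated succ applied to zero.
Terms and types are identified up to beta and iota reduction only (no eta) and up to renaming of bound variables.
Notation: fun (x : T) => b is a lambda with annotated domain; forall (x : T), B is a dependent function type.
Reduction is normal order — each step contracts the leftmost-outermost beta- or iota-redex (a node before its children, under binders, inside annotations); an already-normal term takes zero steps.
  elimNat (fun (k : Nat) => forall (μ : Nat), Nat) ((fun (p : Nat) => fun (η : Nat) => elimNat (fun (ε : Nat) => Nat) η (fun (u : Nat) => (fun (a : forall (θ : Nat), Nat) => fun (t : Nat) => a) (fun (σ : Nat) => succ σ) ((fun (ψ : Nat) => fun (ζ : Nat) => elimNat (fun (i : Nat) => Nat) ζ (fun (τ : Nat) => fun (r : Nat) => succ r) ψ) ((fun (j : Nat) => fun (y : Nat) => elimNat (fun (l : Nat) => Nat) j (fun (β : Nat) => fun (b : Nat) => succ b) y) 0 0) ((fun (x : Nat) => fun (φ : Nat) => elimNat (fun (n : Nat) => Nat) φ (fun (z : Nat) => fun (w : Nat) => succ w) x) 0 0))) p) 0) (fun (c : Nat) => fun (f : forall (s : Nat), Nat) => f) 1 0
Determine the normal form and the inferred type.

normal form:
  0
inferred type:
  Nat


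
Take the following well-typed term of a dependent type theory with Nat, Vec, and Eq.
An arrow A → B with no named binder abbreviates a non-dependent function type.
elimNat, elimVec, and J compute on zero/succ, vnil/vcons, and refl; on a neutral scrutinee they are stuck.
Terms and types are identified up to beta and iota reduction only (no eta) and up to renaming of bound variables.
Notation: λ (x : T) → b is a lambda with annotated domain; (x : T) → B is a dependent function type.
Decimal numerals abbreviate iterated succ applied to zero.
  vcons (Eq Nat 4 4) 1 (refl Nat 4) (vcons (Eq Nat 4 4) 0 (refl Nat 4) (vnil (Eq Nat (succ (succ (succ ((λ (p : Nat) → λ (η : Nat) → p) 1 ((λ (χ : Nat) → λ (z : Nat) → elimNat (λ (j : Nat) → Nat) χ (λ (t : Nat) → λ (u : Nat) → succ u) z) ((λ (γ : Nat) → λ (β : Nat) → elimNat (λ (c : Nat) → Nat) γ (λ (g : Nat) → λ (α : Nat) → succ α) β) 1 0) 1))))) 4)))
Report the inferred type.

type:
  Vec (Eq Nat 4 4) 2


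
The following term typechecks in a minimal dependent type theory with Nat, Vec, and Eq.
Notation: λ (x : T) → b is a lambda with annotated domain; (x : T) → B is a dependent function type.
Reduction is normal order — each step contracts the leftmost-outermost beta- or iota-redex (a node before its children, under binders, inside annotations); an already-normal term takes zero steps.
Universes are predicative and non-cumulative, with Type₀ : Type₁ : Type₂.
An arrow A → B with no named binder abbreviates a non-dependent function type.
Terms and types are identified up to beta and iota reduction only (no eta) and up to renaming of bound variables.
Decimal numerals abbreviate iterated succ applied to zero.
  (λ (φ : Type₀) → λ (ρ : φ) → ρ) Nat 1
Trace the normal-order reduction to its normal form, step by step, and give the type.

normal-order reduction:
  (λ (φ : Type₀) → λ (ρ : φ) → ρ) Nat 1
  ~> (λ (φ : Nat) → φ) 1
  ~> 1
the term's type:
  Nat


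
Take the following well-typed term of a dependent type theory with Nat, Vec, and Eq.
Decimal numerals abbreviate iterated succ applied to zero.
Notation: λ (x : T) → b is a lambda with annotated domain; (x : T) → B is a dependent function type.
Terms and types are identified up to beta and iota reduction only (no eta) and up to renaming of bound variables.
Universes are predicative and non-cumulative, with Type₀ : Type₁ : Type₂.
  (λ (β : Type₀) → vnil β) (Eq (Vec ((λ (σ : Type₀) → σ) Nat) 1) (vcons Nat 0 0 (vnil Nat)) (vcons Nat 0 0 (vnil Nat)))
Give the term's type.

type:
  Vec (Eq (Vec Nat 1) (vcons Nat 0 0 (vnil Nat)) (vcons Nat 0 0 (vnil Nat))) 0


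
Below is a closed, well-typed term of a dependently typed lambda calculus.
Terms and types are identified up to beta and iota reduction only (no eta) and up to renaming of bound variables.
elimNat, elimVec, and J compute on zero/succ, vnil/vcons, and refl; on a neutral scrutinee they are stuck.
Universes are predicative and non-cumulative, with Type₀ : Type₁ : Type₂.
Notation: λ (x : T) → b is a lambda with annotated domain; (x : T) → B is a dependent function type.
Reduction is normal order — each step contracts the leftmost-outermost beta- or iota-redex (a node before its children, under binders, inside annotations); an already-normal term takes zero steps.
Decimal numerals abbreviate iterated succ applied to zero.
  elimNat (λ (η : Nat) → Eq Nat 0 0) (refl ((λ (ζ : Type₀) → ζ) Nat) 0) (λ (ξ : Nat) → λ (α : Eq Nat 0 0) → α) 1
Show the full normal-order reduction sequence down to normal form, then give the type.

reduction (normal order):
  elimNat (λ (η : Nat) → Eq Nat 0 0) (refl ((λ (ζ : Type₀) → ζ) Nat) 0) (λ (ξ : Nat) → λ (α : Eq Nat 0 0) → α) 1
  ~> (λ (η : Nat) → λ (ζ : Eq Nat 0 0) → ζ) 0 (elimNat (λ (ξ : Nat) → Eq Nat 0 0) (refl ((λ (α : Type₀) → α) Nat) 0) (λ (θ : Nat) → λ (t : Eq Nat 0 0) → t) 0)
  ~> (λ (η : Eq Nat 0 0) → η) (elimNat (λ (ζ : Nat) → Eq Nat 0 0) (refl ((λ (ξ : Type₀) → ξ) Nat) 0) (λ (α : Nat) → λ (θ : Eq Nat 0 0) → θ) 0)
  ~> elimNat (λ (η : Nat) → Eq Nat 0 0) (refl ((λ (ζ : Type₀) → ζ) Nat) 0) (λ (ξ : Nat) → λ (α : Eq Nat 0 0) → α) 0
  ~> refl ((λ (η : Type₀) → η) Nat) 0
  ~> refl Nat 0
inferred type:
  Eq Nat 0 0


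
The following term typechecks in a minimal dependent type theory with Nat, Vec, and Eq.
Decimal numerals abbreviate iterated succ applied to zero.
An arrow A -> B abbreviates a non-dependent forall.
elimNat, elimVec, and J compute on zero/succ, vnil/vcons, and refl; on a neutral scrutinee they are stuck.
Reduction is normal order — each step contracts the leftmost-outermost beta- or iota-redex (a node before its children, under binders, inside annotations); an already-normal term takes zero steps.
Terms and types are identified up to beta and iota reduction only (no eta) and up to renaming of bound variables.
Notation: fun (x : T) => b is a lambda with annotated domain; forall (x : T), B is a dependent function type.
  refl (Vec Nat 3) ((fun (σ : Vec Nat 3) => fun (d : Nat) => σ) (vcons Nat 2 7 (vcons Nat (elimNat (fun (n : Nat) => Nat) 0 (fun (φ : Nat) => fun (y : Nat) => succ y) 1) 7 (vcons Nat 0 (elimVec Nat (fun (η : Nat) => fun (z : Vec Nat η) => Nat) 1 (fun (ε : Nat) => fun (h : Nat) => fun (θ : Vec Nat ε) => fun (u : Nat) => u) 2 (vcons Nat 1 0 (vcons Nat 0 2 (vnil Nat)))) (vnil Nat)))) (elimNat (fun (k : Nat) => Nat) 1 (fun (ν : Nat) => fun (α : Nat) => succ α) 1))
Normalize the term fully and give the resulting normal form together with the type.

normal form:
  refl (Vec Nat 3) (vcons Nat 2 7 (vcons Nat 1 7 (vcons Nat 0 1 (vnil Nat))))
the term's type:
  Eq (Vec Nat 3) (vcons Nat 2 7 (vcons Nat 1 7 (vcons Nat 0 1 (vnil Nat)))) (vcons Nat 2 7 (vcons Nat 1 7 (vcons Nat 0 1 (vnil Nat))))
observation: 17 normal-order steps normalize the term, beginning with a beta-redex.


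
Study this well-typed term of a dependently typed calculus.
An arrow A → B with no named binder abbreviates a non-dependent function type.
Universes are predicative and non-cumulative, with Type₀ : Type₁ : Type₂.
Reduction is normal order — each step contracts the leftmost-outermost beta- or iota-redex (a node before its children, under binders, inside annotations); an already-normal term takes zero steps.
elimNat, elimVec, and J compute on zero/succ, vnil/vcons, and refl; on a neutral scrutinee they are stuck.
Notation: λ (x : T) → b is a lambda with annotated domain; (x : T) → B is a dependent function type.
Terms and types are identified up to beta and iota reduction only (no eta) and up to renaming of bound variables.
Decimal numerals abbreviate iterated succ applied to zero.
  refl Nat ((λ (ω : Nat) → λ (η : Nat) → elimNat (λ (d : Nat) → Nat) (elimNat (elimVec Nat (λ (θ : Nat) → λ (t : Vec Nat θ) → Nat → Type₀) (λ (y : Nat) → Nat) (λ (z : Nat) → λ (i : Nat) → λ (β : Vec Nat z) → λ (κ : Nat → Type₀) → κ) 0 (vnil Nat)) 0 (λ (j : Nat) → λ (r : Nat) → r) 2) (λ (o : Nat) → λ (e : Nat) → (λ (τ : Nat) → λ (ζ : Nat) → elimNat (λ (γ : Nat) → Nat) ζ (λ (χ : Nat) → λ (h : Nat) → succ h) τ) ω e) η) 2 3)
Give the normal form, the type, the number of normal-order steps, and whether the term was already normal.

normal form:
  refl Nat 6
inferred type:
  Eq Nat 6 6
reduction steps (normal order): 46
already normal: no
first redex: a beta-redex


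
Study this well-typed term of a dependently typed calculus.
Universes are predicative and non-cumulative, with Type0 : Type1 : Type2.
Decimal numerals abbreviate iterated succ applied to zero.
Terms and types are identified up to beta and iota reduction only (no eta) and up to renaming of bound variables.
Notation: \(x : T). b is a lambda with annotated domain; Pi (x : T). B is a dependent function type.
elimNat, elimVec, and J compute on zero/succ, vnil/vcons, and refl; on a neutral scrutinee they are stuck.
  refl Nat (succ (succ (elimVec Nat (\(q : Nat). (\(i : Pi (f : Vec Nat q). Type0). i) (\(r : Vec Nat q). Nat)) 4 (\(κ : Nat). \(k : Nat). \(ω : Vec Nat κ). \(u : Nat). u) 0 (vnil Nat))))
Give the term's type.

inferred type:
  Eq Nat 6 6


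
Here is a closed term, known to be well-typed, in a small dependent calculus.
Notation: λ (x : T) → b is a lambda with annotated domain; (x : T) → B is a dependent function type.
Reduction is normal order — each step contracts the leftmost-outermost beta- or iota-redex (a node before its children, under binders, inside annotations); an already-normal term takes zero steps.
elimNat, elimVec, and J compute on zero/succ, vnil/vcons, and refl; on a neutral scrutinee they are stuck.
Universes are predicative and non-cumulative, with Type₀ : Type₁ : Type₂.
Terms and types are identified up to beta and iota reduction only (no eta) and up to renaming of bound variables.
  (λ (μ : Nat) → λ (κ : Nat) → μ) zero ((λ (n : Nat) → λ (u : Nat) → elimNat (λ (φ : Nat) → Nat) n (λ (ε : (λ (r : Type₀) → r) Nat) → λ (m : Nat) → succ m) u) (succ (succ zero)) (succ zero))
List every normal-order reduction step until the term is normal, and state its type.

normal-order reduction sequence:
  (λ (μ : Nat) → λ (κ : Nat) → μ) zero ((λ (n : Nat) → λ (u : Nat) → elimNat (λ (φ : Nat) → Nat) n (λ (ε : (λ (r : Type₀) → r) Nat) → λ (m : Nat) → succ m) u) (succ (succ zero)) (succ zero))
  ~> (λ (μ : Nat) → zero) ((λ (κ : Nat) → λ (n : Nat) → elimNat (λ (u : Nat) → Nat) κ (λ (φ : (λ (ε : Type₀) → ε) Nat) → λ (r : Nat) → succ r) n) (succ (succ zero)) (succ zero))
  ~> zero
the term's type:
  Nat


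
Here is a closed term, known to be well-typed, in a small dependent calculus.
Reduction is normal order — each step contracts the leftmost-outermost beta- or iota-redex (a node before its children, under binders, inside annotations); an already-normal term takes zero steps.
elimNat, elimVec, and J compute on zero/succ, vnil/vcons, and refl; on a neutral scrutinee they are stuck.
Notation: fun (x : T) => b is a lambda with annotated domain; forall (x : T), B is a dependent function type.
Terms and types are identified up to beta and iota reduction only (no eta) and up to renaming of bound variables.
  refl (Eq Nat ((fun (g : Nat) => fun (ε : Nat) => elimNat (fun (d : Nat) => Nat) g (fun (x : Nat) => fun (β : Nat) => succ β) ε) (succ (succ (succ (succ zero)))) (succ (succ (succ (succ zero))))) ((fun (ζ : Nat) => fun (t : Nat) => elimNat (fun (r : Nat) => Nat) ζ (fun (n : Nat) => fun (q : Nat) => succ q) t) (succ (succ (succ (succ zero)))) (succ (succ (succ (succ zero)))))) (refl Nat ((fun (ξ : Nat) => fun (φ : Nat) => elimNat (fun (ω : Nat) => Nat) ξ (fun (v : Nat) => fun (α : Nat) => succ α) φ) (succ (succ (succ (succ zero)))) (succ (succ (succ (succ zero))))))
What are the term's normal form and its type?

resulting normal form:
  refl (Eq Nat (succ (succ (succ (succ (succ (succ (succ (succ zero)))))))) (succ (succ (succ (succ (succ (succ (succ (succ zero))))))))) (refl Nat (succ (succ (succ (succ (succ (succ (succ (succ zero)))))))))
type:
  Eq (Eq Nat (succ (succ (succ (succ (succ (succ (succ (succ zero)))))))) (succ (succ (succ (succ (succ (succ (succ (succ zero))))))))) (refl Nat (succ (succ (succ (succ (succ (succ (succ (succ zero))))))))) (refl Nat (succ (succ (succ (succ (succ (succ (succ (succ zero)))))))))
observation: the term reaches its normal form after 45 normal-order steps.


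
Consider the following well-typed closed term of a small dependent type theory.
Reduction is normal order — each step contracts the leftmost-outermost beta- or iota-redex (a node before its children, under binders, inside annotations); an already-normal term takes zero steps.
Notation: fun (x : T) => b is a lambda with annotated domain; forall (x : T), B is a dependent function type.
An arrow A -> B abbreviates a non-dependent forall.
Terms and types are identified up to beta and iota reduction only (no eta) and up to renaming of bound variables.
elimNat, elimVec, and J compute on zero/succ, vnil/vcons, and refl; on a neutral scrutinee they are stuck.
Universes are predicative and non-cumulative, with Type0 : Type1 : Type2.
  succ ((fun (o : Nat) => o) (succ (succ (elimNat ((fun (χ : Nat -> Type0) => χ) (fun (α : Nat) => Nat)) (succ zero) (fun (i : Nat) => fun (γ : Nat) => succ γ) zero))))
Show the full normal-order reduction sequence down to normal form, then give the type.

normal-order reduction:
  succ ((fun (o : Nat) => o) (succ (succ (elimNat ((fun (χ : Nat -> Type0) => χ) (fun (α : Nat) => Nat)) (succ zero) (fun (i : Nat) => fun (γ : Nat) => succ γ) zero))))
  ~> succ (succ (succ (elimNat ((fun (o : Nat -> Type0) => o) (fun (χ : Nat) => Nat)) (succ zero) (fun (α : Nat) => fun (i : Nat) => succ i) zero)))
  ~> succ (succ (succ (succ zero)))
type:
  Nat


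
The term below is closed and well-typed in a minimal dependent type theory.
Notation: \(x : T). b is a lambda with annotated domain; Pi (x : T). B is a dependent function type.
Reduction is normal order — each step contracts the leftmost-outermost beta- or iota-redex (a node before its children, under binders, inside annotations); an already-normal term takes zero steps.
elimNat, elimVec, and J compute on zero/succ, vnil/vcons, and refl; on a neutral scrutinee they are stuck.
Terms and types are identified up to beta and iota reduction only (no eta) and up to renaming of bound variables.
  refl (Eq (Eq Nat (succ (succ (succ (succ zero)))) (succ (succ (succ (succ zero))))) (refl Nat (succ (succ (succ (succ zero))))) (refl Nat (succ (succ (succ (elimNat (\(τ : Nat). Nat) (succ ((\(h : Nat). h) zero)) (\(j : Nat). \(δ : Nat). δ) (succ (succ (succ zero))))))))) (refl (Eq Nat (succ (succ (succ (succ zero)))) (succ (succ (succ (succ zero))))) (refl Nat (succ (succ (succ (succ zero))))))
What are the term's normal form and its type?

normal form:
  refl (Eq (Eq Nat (succ (succ (succ (succ zero)))) (succ (succ (succ (succ zero))))) (refl Nat (succ (succ (succ (succ zero))))) (refl Nat (succ (succ (succ (succ zero)))))) (refl (Eq Nat (succ (succ (succ (succ zero)))) (succ (succ (succ (succ zero))))) (refl Nat (succ (succ (succ (succ zero))))))
inferred type:
  Eq (Eq (Eq Nat (succ (succ (succ (succ zero)))) (succ (succ (succ (succ zero))))) (refl Nat (succ (succ (succ (succ zero))))) (refl Nat (succ (succ (succ (succ zero)))))) (refl (Eq Nat (succ (succ (succ (succ zero)))) (succ (succ (succ (succ zero))))) (refl Nat (succ (succ (succ (succ zero)))))) (refl (Eq Nat (succ (succ (succ (succ zero)))) (succ (succ (succ (succ zero))))) (refl Nat (succ (succ (succ (succ zero))))))


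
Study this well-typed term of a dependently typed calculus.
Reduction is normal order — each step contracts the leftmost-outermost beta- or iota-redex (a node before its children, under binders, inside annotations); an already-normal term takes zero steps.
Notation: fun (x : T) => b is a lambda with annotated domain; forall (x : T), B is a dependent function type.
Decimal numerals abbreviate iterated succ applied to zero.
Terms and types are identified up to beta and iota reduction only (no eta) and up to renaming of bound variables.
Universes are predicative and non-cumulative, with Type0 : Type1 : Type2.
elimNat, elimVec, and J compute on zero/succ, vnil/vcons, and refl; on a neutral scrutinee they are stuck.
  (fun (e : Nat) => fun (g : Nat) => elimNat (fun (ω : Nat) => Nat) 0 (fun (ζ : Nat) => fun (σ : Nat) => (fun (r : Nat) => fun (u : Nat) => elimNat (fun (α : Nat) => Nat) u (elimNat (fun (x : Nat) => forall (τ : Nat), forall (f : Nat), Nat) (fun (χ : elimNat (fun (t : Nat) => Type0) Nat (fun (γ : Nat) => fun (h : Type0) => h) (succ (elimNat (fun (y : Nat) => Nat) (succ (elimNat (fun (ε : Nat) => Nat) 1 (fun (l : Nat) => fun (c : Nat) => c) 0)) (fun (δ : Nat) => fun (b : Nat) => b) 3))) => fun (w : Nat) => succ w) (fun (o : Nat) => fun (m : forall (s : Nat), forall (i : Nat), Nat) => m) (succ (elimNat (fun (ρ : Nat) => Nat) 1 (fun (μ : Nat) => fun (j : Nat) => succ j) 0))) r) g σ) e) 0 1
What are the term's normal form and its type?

reduced normal form:
  0
the term's type:
  Nat


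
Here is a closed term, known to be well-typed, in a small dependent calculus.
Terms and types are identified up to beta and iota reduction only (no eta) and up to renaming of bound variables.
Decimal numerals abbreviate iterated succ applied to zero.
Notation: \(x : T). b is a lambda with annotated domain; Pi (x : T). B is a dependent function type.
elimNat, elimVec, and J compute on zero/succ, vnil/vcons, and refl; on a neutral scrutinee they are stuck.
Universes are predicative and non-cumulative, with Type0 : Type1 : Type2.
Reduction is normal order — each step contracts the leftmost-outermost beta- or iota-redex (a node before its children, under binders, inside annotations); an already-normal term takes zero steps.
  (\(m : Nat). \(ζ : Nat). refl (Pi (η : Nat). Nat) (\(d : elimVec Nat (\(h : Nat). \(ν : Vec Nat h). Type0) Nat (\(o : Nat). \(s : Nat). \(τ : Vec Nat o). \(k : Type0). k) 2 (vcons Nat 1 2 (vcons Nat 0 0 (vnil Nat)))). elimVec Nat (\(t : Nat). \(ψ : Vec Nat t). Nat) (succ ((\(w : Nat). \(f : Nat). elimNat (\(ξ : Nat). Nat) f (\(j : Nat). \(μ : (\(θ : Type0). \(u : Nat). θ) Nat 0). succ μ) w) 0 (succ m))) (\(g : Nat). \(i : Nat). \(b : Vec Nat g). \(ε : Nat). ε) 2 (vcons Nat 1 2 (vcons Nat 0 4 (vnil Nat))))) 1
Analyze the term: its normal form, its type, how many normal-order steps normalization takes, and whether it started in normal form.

resulting normal form:
  \(m : Nat). refl (Pi (ζ : Nat). Nat) (\(η : Nat). 3)
type:
  Pi (m : Nat). Eq (Pi (ζ : Nat). Nat) (\(η : Nat). 3) (\(d : Nat). 3)
normal-order step count: 26
term was already normal: no
first contracted redex: a beta-redex


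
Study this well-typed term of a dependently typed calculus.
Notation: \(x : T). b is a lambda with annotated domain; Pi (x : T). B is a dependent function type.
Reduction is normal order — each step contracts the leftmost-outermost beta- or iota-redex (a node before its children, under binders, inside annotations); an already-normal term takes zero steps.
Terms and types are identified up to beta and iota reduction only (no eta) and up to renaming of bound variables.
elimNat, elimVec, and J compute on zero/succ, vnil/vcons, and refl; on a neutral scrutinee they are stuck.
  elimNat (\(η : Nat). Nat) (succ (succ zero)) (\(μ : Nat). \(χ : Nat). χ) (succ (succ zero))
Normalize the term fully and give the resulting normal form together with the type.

normal form:
  succ (succ zero)
type:
  Nat
observation: normalization takes exactly 7 steps under the normal-order strategy.


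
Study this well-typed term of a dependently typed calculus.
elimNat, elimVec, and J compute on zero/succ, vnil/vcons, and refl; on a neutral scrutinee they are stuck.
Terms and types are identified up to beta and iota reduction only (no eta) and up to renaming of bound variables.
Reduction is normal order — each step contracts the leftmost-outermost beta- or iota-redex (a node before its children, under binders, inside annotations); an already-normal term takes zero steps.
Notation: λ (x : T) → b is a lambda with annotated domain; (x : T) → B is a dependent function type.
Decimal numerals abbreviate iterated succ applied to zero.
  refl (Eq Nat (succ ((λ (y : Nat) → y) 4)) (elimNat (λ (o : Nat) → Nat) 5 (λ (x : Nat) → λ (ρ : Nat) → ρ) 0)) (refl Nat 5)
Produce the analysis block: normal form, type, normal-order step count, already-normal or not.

reduced normal form:
  refl (Eq Nat 5 5) (refl Nat 5)
type:
  Eq (Eq Nat 5 5) (refl Nat 5) (refl Nat 5)
normal-order step count: 2
started in normal form: no
first contracted redex: a beta-redex


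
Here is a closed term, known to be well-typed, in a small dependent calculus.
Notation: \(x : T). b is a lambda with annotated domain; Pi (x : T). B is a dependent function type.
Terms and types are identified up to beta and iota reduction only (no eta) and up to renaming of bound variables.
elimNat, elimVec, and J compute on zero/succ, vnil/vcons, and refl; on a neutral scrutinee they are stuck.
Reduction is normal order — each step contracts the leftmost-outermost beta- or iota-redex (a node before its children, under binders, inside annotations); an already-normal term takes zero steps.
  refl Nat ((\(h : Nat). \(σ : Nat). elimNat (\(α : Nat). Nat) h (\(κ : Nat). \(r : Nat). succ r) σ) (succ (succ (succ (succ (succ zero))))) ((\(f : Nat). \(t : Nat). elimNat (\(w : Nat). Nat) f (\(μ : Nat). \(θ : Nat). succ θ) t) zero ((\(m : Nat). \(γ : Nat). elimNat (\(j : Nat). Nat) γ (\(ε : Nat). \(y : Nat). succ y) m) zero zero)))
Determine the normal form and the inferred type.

normal form:
  refl Nat (succ (succ (succ (succ (succ zero)))))
the term's type:
  Eq Nat (succ (succ (succ (succ (succ zero))))) (succ (succ (succ (succ (succ zero)))))


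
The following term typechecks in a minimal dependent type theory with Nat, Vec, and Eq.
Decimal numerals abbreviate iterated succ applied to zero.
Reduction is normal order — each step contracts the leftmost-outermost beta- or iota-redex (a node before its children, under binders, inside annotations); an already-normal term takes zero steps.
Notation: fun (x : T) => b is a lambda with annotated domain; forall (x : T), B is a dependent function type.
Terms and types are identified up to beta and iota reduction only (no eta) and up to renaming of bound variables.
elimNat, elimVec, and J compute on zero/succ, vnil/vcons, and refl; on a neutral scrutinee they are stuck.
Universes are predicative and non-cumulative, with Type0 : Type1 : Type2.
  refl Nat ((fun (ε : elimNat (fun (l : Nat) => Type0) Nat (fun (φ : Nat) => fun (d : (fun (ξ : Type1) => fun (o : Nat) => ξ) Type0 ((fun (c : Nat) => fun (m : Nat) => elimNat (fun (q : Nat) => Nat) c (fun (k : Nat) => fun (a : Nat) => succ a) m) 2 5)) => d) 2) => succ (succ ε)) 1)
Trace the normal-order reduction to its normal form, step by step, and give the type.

normal-order reduction:
  refl Nat ((fun (ε : elimNat (fun (l : Nat) => Type0) Nat (fun (φ : Nat) => fun (d : (fun (ξ : Type1) => fun (o : Nat) => ξ) Type0 ((fun (c : Nat) => fun (m : Nat) => elimNat (fun (q : Nat) => Nat) c (fun (k : Nat) => fun (a : Nat) => succ a) m) 2 5)) => d) 2) => succ (succ ε)) 1)
  ~> refl Nat 3
type:
  Eq Nat 3 3


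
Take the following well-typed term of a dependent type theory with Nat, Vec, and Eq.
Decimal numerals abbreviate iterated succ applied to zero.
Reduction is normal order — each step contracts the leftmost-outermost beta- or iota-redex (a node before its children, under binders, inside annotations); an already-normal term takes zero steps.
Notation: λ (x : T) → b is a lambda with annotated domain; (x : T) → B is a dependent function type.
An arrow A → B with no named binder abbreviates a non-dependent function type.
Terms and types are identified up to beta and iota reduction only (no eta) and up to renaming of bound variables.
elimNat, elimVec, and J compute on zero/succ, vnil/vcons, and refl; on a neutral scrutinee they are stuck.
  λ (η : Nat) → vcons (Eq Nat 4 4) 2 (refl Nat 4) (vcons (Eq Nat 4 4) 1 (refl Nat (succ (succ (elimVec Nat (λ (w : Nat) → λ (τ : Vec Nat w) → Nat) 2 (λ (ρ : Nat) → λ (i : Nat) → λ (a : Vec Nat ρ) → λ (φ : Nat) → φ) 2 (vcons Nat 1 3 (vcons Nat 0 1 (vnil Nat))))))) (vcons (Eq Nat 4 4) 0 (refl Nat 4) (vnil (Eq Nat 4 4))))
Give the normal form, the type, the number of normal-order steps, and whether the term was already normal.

reduced normal form:
  λ (η : Nat) → vcons (Eq Nat 4 4) 2 (refl Nat 4) (vcons (Eq Nat 4 4) 1 (refl Nat 4) (vcons (Eq Nat 4 4) 0 (refl Nat 4) (vnil (Eq Nat 4 4))))
type:
  Nat → Vec (Eq Nat 4 4) 3
steps to reach normal form (normal order): 11
started in normal form: no
first redex: an elimVec iota-redex


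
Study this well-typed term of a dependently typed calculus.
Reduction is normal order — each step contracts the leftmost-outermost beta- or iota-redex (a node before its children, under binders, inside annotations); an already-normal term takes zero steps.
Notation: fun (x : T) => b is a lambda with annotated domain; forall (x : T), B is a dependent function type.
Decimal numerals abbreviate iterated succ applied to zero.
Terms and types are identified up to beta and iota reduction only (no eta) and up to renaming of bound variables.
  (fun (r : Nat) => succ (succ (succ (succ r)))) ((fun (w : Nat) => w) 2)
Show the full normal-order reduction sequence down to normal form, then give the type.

normal-order reduction:
  (fun (r : Nat) => succ (succ (succ (succ r)))) ((fun (w : Nat) => w) 2)
  ~> succ (succ (succ (succ ((fun (r : Nat) => r) 2))))
  ~> 6
type:
  Nat


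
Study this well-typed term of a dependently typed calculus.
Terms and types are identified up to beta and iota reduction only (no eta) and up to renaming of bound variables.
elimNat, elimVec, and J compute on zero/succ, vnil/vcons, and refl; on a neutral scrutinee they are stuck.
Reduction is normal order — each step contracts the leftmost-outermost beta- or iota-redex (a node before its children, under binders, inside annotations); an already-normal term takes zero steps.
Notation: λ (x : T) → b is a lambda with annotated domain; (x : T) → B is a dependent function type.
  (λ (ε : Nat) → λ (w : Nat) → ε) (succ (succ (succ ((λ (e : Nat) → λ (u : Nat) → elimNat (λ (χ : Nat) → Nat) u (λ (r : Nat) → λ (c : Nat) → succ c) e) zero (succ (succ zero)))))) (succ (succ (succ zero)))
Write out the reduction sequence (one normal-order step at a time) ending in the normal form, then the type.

normal-order reduction sequence:
  (λ (ε : Nat) → λ (w : Nat) → ε) (succ (succ (succ ((λ (e : Nat) → λ (u : Nat) → elimNat (λ (χ : Nat) → Nat) u (λ (r : Nat) → λ (c : Nat) → succ c) e) zero (succ (succ zero)))))) (succ (succ (succ zero)))
  ~> (λ (ε : Nat) → succ (succ (succ ((λ (w : Nat) → λ (e : Nat) → elimNat (λ (u : Nat) → Nat) e (λ (χ : Nat) → λ (r : Nat) → succ r) w) zero (succ (succ zero)))))) (succ (succ (succ zero)))
  ~> succ (succ (succ ((λ (ε : Nat) → λ (w : Nat) → elimNat (λ (e : Nat) → Nat) w (λ (u : Nat) → λ (χ : Nat) → succ χ) ε) zero (succ (succ zero)))))
  ~> succ (succ (succ ((λ (ε : Nat) → elimNat (λ (w : Nat) → Nat) ε (λ (e : Nat) → λ (u : Nat) → succ u) zero) (succ (succ zero)))))
  ~> succ (succ (succ (elimNat (λ (ε : Nat) → Nat) (succ (succ zero)) (λ (w : Nat) → λ (e : Nat) → succ e) zero)))
  ~> succ (succ (succ (succ (succ zero))))
the term's type:
  Nat


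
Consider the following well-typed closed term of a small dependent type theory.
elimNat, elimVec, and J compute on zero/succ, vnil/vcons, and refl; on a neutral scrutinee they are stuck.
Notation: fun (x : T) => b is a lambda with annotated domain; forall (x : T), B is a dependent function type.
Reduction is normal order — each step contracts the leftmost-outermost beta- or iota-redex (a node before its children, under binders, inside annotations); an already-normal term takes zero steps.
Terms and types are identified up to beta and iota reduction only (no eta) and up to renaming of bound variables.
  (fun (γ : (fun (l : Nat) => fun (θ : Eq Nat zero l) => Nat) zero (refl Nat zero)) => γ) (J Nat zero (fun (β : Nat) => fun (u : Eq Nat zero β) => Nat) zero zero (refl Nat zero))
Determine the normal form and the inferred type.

resulting normal form:
  zero
the term's type:
  Nat
observation: the first redex contracted is a beta-redex; the normal form is reached in 2 normal-order steps.


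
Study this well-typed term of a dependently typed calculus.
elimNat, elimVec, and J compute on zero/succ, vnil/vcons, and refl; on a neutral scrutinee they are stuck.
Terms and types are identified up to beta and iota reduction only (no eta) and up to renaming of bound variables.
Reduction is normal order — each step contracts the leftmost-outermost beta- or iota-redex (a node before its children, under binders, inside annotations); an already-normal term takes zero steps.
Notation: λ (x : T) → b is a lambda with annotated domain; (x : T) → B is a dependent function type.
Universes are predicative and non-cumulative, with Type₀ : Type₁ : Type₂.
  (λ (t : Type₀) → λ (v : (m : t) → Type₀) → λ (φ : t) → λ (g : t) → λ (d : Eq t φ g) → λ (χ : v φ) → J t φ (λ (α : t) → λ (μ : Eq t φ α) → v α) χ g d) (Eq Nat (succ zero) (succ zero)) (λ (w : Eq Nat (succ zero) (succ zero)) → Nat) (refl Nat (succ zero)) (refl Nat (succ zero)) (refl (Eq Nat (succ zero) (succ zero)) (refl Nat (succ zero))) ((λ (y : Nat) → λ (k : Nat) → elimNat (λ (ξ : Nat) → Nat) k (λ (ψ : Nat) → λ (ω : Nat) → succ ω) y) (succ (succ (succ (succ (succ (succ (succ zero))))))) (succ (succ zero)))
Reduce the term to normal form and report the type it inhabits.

reduced normal form:
  succ (succ (succ (succ (succ (succ (succ (succ (succ zero))))))))
inferred type:
  Nat


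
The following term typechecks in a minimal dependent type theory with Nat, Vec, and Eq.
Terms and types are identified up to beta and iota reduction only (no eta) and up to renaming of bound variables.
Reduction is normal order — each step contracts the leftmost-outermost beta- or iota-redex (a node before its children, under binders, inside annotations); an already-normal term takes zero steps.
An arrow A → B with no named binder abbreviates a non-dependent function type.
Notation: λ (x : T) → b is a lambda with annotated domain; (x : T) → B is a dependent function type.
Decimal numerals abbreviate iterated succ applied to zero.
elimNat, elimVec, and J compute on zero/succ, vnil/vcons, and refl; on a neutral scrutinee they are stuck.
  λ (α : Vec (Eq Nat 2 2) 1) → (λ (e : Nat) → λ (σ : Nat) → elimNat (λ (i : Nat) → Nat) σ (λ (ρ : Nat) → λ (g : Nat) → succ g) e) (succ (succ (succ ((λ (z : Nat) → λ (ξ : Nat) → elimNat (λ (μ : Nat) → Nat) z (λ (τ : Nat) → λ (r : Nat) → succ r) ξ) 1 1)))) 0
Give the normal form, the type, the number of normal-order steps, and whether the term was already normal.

resulting normal form:
  λ (α : Vec (Eq Nat 2 2) 1) → 5
type:
  Vec (Eq Nat 2 2) 1 → Nat
steps to reach normal form (normal order): 24
term was already normal: no
first contracted redex: a beta-redex


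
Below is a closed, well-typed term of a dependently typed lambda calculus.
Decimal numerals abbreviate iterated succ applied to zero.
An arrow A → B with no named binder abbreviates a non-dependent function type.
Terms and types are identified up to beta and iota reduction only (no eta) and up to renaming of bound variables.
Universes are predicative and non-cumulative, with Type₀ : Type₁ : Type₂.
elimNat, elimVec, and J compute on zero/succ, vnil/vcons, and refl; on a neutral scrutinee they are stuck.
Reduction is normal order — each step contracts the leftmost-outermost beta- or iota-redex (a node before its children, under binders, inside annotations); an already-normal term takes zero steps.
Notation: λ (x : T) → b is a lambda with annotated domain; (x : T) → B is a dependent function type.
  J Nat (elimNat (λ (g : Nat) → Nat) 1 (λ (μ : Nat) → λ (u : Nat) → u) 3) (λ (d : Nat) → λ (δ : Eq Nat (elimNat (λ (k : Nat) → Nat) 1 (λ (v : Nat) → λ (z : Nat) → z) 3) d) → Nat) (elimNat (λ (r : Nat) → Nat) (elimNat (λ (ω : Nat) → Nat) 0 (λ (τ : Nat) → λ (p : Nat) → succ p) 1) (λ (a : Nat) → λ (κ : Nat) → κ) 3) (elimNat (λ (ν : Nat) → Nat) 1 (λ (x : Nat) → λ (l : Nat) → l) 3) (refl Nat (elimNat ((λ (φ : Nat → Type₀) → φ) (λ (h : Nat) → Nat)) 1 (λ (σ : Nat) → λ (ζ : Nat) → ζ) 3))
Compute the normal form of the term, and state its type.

resulting normal form:
  1
the term's type:
  Nat


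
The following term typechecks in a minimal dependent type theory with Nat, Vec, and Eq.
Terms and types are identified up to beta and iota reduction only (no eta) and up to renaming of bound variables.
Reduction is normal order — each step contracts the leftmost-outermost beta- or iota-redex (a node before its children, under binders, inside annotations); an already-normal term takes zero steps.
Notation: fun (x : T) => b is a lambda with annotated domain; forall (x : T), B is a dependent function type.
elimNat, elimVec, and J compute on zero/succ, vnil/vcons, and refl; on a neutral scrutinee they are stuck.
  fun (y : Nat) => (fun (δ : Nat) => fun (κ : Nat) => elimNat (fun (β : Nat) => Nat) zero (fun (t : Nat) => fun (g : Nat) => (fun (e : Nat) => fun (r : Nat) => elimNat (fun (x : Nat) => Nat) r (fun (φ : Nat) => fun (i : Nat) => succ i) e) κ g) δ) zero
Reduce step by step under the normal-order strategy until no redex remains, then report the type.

normal-order reduction:
  fun (y : Nat) => (fun (δ : Nat) => fun (κ : Nat) => elimNat (fun (β : Nat) => Nat) zero (fun (t : Nat) => fun (g : Nat) => (fun (e : Nat) => fun (r : Nat) => elimNat (fun (x : Nat) => Nat) r (fun (φ : Nat) => fun (i : Nat) => succ i) e) κ g) δ) zero
  ~> fun (y : Nat) => fun (δ : Nat) => elimNat (fun (κ : Nat) => Nat) zero (fun (β : Nat) => fun (t : Nat) => (fun (g : Nat) => fun (e : Nat) => elimNat (fun (r : Nat) => Nat) e (fun (x : Nat) => fun (φ : Nat) => succ φ) g) δ t) zero
  ~> fun (y : Nat) => fun (δ : Nat) => zero
the term's type:
  forall (y : Nat), forall (δ : Nat), Nat


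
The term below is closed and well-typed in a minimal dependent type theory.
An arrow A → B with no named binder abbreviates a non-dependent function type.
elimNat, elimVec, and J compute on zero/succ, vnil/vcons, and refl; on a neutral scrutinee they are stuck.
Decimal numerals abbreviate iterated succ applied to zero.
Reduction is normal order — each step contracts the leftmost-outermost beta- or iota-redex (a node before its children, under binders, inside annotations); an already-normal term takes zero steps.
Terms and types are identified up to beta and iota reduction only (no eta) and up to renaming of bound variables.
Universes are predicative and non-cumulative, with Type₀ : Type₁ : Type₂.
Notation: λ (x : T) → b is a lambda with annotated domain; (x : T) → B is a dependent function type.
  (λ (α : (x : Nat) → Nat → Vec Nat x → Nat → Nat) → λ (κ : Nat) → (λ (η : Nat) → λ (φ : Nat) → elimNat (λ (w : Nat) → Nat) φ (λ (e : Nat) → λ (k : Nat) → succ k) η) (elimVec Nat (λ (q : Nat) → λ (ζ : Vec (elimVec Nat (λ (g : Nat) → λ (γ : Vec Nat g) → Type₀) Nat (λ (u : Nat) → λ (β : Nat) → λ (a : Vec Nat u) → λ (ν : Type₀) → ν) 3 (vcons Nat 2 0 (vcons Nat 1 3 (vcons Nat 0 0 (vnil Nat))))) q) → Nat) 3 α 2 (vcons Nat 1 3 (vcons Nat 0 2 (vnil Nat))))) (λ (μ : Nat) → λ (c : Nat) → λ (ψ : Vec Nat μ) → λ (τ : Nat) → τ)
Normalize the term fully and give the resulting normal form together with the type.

reduced normal form:
  λ (α : Nat) → λ (x : Nat) → succ (succ (succ x))
the term's type:
  Nat → Nat → Nat
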